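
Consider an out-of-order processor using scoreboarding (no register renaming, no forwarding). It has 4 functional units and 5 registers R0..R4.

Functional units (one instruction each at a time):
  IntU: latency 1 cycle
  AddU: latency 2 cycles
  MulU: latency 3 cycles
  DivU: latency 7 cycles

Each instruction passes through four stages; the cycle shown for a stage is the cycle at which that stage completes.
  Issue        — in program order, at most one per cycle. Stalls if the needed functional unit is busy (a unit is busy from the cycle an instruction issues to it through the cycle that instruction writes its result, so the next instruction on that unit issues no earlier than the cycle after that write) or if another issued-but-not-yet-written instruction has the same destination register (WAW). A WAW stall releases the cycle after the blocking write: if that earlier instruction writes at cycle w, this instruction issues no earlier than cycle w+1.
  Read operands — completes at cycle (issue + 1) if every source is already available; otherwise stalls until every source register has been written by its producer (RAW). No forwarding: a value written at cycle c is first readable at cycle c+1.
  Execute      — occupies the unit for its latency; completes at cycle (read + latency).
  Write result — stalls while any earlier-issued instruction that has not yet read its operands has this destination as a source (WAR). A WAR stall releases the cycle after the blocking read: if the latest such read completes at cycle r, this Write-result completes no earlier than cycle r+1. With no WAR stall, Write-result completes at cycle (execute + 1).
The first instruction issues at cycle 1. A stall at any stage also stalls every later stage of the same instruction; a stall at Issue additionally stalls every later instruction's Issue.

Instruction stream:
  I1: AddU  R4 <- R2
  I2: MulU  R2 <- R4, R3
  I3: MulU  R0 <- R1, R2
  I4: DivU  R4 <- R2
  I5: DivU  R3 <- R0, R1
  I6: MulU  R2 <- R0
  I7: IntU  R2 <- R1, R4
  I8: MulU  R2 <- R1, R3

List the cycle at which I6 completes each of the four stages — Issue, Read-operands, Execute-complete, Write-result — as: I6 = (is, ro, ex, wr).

I6 = (23, 24, 27, 28)

cycle 1: I1 dispatched to AddU
cycle 2: I1 operands ready · I2 dispatched to MulU
cycle 4: I1 complete
cycle 5: R4←I1
cycle 6: I2 operands ready
cycle 9: I2 complete
cycle 10: R2←I2
cycle 11: I3 dispatched to MulU
cycle 12: I3 operands ready · I4 dispatched to DivU
cycle 13: I4 operands ready
cycle 15: I3 complete
cycle 16: R0←I3
cycle 20: I4 complete
cycle 21: R4←I4
cycle 22: I5 dispatched to DivU
cycle 23: I5 operands ready · I6 dispatched to MulU
cycle 24: I6 operands ready
cycle 27: I6 complete
cycle 28: R2←I6
cycle 29: I7 dispatched to IntU
cycle 30: I5 complete · I7 operands ready
cycle 31: R3←I5 · I7 complete
cycle 32: R2←I7
cycle 33: I8 dispatched to MulU
cycle 34: I8 operands ready
cycle 37: I8 complete
cycle 38: R2←I8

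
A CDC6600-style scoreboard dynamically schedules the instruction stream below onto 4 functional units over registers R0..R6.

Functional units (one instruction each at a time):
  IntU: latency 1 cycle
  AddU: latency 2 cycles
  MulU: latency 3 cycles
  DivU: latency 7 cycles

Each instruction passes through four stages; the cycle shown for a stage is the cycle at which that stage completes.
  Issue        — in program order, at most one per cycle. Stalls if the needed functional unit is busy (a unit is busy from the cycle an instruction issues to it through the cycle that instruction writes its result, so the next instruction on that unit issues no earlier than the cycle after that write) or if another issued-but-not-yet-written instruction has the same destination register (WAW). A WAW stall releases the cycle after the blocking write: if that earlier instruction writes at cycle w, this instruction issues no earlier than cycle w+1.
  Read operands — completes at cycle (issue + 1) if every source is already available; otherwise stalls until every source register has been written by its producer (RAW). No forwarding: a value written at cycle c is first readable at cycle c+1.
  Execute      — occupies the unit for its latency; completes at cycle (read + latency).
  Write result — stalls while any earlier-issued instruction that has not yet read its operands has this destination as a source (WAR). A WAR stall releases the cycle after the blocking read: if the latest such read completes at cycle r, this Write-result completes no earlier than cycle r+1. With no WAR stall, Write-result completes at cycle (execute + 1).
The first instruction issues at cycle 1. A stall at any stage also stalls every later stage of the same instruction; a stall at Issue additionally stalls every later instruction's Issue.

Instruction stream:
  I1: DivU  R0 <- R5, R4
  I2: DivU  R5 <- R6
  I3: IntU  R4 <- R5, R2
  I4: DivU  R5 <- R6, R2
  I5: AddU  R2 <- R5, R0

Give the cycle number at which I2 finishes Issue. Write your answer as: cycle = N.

cycle = 11

I1  is:1  ro:2  ex:9  wr:10
I2  is:11  ro:12  ex:19  wr:20  — struct: DivU busy until I1 writes@10
I3  is:12  ro:21  ex:22  wr:23  — RAW R5: wait I2 write@20
I4  is:21  ro:22  ex:29  wr:30  — struct: DivU busy until I2 writes@20
I5  is:22  ro:31  ex:33  wr:34  — RAW R5: wait I4 write@30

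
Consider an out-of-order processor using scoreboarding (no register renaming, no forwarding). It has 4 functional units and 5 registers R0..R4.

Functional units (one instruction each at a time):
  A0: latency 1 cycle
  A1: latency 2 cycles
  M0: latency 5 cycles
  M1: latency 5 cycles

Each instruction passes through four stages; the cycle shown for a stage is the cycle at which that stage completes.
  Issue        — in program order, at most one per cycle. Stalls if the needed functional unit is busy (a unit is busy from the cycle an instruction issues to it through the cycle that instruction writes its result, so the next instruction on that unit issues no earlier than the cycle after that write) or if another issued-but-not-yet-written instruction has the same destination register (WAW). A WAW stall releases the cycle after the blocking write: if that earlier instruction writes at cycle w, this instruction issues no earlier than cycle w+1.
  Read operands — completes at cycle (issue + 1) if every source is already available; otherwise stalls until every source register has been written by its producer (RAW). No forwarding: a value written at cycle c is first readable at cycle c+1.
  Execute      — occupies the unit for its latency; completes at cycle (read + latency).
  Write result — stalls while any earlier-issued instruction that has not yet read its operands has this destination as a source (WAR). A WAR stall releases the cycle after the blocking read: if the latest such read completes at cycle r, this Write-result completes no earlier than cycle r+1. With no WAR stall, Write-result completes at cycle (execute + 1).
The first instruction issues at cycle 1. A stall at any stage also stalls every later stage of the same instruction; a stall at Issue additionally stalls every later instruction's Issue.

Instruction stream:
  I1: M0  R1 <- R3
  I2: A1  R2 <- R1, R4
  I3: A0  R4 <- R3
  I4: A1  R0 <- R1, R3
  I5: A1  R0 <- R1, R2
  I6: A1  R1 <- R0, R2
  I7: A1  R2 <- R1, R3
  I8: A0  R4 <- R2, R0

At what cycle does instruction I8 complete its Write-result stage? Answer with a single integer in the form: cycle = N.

c1: I1 issues→M0
c2: I1 reads | I2 issues→A1
c3: I3 issues→A0
c4: I3 reads
c5: I3 exec-done
c7: I1 exec-done
c8: I1 writes R1
c9: I2 reads
c10: I3 writes R4
c11: I2 exec-done
c12: I2 writes R2
c13: I4 issues→A1
c14: I4 reads
c16: I4 exec-done
c17: I4 writes R0
c18: I5 issues→A1
c19: I5 reads
c21: I5 exec-done
c22: I5 writes R0
c23: I6 issues→A1
c24: I6 reads
c26: I6 exec-done
c27: I6 writes R1
c28: I7 issues→A1
c29: I7 reads | I8 issues→A0
c31: I7 exec-done
c32: I7 writes R2
c33: I8 reads
c34: I8 exec-done
c35: I8 writes R4

cycle = 35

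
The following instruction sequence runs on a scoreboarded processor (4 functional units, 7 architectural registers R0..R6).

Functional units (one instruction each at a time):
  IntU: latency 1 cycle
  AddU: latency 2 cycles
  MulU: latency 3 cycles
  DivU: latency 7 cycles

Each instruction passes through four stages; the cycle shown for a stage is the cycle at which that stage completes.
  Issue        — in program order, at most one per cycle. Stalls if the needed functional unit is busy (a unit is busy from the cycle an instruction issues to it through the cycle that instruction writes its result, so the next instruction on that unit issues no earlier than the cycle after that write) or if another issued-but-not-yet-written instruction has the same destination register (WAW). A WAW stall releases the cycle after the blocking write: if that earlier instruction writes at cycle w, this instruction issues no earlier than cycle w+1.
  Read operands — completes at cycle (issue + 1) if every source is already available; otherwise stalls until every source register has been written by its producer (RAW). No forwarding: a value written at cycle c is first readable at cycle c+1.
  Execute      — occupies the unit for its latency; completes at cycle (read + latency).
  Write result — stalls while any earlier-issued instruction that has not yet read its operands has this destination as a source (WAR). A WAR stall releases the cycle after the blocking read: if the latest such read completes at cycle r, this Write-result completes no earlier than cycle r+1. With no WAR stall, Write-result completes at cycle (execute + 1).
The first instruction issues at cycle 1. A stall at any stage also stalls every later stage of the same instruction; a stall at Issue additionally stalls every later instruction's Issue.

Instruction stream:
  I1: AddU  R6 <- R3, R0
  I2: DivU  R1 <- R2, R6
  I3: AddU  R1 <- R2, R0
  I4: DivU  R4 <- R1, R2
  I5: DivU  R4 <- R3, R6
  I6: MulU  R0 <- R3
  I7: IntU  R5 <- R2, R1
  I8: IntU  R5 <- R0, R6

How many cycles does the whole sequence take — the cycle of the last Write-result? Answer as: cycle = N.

I1 -> (1, 2, 4, 5)
I2 -> (2, 6, 13, 14)  // RAW R6: wait I1 write@5
I3 -> (15, 16, 18, 19)  // WAW R1: wait I2 write@14
I4 -> (16, 20, 27, 28)  // RAW R1: wait I3 write@19
I5 -> (29, 30, 37, 38)  // struct: DivU busy until I4 writes@28
I6 -> (30, 31, 34, 35)
I7 -> (31, 32, 33, 34)
I8 -> (35, 36, 37, 38)  // struct: IntU busy until I7 writes@34

cycle = 38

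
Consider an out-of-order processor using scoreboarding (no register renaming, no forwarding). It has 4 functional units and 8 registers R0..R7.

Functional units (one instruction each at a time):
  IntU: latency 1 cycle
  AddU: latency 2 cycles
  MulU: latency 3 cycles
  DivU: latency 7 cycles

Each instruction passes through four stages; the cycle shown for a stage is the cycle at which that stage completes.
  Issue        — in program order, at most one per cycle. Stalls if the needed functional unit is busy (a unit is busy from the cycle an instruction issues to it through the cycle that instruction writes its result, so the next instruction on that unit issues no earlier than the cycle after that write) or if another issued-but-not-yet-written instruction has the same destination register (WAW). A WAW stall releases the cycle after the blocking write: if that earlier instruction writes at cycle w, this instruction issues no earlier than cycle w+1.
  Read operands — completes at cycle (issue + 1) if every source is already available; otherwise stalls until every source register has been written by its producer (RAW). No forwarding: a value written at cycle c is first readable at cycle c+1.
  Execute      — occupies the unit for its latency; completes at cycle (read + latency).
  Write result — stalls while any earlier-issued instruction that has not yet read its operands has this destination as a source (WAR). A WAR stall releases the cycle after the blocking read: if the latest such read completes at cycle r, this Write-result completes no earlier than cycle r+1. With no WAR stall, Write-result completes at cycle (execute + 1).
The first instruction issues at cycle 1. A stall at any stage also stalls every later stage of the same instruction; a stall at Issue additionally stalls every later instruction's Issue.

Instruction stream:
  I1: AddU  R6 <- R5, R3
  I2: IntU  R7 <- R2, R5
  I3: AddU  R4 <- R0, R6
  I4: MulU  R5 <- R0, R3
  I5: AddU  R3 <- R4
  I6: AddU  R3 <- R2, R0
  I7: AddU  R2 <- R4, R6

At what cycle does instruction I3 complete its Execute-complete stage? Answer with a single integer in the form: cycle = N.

cycle = 9

t=1  I1 issues→AddU
t=2  I1 reads, I2 issues→IntU
t=3  I2 reads
t=4  I1 exec-done, I2 exec-done
t=5  I1 writes R6, I2 writes R7
t=6  I3 issues→AddU
t=7  I3 reads, I4 issues→MulU
t=8  I4 reads
t=9  I3 exec-done
t=10  I3 writes R4
t=11  I4 exec-done, I5 issues→AddU
t=12  I4 writes R5, I5 reads
t=14  I5 exec-done
t=15  I5 writes R3
t=16  I6 issues→AddU
t=17  I6 reads
t=19  I6 exec-done
t=20  I6 writes R3
t=21  I7 issues→AddU
t=22  I7 reads
t=24  I7 exec-done
t=25  I7 writes R2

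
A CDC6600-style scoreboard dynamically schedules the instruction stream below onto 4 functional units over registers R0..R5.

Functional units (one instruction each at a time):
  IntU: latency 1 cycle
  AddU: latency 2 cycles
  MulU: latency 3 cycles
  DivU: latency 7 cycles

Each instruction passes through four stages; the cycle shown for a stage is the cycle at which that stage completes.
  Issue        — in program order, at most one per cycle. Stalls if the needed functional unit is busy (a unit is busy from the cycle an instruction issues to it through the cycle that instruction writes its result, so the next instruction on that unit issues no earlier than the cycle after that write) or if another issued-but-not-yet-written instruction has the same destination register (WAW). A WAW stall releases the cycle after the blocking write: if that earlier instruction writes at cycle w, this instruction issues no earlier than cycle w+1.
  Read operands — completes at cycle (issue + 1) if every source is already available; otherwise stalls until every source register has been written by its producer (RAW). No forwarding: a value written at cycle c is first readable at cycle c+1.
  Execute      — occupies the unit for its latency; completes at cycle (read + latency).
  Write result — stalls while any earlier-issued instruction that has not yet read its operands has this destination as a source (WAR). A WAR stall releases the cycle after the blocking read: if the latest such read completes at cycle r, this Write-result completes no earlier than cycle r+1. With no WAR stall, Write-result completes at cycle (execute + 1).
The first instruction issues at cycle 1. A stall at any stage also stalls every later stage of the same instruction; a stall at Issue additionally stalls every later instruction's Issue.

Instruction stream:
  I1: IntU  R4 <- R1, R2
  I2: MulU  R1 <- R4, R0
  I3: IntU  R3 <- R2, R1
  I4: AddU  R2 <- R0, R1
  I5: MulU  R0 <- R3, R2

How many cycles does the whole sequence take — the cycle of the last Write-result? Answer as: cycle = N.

cycle = 18

[1] I1 dispatched to IntU
[2] I1 operands ready · I2 dispatched to MulU
[3] I1 complete
[4] R4←I1
[5] I2 operands ready · I3 dispatched to IntU
[6] I4 dispatched to AddU
[8] I2 complete
[9] R1←I2
[10] I3 operands ready · I4 operands ready · I5 dispatched to MulU
[11] I3 complete
[12] R3←I3 · I4 complete
[13] R2←I4
[14] I5 operands ready
[17] I5 complete
[18] R0←I5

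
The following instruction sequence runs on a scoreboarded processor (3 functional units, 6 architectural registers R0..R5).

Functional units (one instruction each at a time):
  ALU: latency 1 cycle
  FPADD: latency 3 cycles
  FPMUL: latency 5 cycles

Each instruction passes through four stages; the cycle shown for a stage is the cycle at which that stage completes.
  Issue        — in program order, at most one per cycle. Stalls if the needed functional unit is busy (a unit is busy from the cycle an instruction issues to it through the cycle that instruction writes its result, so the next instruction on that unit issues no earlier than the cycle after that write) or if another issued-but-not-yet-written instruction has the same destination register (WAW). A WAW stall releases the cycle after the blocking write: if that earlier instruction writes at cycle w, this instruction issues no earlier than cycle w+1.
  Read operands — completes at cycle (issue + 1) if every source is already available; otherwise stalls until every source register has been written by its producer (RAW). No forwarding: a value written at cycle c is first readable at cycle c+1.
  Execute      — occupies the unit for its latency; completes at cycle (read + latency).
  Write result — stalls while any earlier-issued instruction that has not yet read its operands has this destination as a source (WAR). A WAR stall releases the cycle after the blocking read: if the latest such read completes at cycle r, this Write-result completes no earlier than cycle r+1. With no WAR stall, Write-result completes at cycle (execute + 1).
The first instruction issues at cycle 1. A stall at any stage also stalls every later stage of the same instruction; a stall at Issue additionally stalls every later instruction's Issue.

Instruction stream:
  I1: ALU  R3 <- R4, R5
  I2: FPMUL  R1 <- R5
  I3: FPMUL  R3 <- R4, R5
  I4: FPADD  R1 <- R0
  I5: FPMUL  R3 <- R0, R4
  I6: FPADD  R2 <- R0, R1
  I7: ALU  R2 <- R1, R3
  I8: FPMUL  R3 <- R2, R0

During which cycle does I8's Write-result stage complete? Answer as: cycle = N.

cycle = 35

cycle 1: issue I1 (ALU)
cycle 2: I1 read-ops; issue I2 (FPMUL)
cycle 3: I1 finished on ALU; I2 read-ops
cycle 4: I1→R3
cycle 8: I2 finished on FPMUL
cycle 9: I2→R1
cycle 10: issue I3 (FPMUL)
cycle 11: I3 read-ops; issue I4 (FPADD)
cycle 12: I4 read-ops
cycle 15: I4 finished on FPADD
cycle 16: I3 finished on FPMUL; I4→R1
cycle 17: I3→R3
cycle 18: issue I5 (FPMUL)
cycle 19: I5 read-ops; issue I6 (FPADD)
cycle 20: I6 read-ops
cycle 23: I6 finished on FPADD
cycle 24: I5 finished on FPMUL; I6→R2
cycle 25: I5→R3; issue I7 (ALU)
cycle 26: I7 read-ops; issue I8 (FPMUL)
cycle 27: I7 finished on ALU
cycle 28: I7→R2
cycle 29: I8 read-ops
cycle 34: I8 finished on FPMUL
cycle 35: I8→R3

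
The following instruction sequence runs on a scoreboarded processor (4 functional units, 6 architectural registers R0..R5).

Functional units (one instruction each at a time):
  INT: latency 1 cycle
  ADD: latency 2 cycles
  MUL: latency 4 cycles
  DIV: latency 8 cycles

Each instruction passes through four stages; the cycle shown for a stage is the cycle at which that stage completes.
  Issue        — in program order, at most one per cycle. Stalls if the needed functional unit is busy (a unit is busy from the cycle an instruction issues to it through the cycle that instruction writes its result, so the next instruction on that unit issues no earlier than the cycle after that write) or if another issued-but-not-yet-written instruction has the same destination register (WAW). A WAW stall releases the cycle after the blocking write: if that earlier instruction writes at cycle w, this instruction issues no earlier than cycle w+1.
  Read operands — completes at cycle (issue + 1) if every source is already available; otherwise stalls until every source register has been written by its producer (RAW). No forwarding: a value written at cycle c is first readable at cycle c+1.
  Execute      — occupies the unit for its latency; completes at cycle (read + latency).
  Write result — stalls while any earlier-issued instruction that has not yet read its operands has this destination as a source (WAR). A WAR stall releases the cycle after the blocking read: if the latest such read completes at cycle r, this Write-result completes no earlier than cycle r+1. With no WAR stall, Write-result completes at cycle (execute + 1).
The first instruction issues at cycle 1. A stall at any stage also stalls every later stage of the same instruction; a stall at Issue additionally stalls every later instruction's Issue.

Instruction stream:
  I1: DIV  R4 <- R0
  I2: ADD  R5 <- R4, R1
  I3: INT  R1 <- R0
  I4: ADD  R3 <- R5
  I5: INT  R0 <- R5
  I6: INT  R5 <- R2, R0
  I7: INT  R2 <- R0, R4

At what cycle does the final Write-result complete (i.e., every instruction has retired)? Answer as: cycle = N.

cycle = 28

cycle 1: I1→DIV
cycle 2: I1 RO | I2→ADD
cycle 3: I3→INT
cycle 4: I3 RO
cycle 5: I3 EX
cycle 10: I1 EX
cycle 11: I1 WR R4
cycle 12: I2 RO
cycle 13: I3 WR R1
cycle 14: I2 EX
cycle 15: I2 WR R5
cycle 16: I4→ADD
cycle 17: I4 RO | I5→INT
cycle 18: I5 RO
cycle 19: I4 EX | I5 EX
cycle 20: I4 WR R3 | I5 WR R0
cycle 21: I6→INT
cycle 22: I6 RO
cycle 23: I6 EX
cycle 24: I6 WR R5
cycle 25: I7→INT
cycle 26: I7 RO
cycle 27: I7 EX
cycle 28: I7 WR R2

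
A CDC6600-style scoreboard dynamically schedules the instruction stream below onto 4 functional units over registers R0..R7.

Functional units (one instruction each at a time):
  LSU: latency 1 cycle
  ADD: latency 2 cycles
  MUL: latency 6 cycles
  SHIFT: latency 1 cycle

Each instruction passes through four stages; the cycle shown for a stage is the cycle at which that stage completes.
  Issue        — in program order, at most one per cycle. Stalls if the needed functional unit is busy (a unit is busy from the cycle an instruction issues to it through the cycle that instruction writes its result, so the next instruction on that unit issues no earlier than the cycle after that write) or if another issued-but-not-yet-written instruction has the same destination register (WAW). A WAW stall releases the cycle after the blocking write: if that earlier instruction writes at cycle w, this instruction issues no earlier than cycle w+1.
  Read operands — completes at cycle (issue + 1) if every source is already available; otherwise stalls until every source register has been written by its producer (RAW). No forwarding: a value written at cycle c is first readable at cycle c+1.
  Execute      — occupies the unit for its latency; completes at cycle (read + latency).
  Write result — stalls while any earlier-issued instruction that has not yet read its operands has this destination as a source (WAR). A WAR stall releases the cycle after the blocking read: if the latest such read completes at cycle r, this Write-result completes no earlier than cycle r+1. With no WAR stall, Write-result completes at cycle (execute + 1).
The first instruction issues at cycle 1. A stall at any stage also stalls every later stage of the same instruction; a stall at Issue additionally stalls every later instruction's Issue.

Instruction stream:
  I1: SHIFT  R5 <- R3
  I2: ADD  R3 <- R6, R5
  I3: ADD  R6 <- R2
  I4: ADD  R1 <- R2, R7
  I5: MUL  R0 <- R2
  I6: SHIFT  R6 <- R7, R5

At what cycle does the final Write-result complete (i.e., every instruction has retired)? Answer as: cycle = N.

cycle 1: issue I1 (SHIFT)
cycle 2: I1 read-ops · issue I2 (ADD)
cycle 3: I1 finished on SHIFT
cycle 4: I1→R5
cycle 5: I2 read-ops
cycle 7: I2 finished on ADD
cycle 8: I2→R3
cycle 9: issue I3 (ADD)
cycle 10: I3 read-ops
cycle 12: I3 finished on ADD
cycle 13: I3→R6
cycle 14: issue I4 (ADD)
cycle 15: I4 read-ops · issue I5 (MUL)
cycle 16: I5 read-ops · issue I6 (SHIFT)
cycle 17: I4 finished on ADD · I6 read-ops
cycle 18: I4→R1 · I6 finished on SHIFT
cycle 19: I6→R6
cycle 22: I5 finished on MUL
cycle 23: I5→R0

cycle = 23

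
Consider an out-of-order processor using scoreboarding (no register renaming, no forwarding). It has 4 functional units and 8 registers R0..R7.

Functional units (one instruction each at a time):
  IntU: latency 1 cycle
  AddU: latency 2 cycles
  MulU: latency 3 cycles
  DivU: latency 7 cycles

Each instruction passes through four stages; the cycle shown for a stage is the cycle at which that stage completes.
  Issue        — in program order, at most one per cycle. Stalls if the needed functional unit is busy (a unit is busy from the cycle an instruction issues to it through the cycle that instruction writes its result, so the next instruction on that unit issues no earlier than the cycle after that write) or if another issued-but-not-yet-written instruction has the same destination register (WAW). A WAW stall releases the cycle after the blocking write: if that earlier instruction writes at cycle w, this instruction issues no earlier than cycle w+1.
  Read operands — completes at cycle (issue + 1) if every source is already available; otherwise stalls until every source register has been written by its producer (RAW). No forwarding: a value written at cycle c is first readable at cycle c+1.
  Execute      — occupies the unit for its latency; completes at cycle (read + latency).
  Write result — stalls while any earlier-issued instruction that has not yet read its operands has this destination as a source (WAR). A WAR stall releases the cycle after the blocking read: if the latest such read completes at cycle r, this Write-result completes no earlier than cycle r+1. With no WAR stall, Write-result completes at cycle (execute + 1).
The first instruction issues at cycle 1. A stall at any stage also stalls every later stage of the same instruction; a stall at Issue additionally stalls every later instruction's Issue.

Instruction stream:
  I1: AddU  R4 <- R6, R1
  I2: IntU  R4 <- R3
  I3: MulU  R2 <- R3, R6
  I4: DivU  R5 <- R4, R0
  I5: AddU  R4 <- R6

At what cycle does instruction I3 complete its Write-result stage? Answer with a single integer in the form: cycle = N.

cycle 1: I1 dispatched to AddU
cycle 2: I1 operands ready
cycle 4: I1 complete
cycle 5: R4←I1
cycle 6: I2 dispatched to IntU
cycle 7: I2 operands ready; I3 dispatched to MulU
cycle 8: I2 complete; I3 operands ready; I4 dispatched to DivU
cycle 9: R4←I2
cycle 10: I4 operands ready; I5 dispatched to AddU
cycle 11: I3 complete; I5 operands ready
cycle 12: R2←I3
cycle 13: I5 complete
cycle 14: R4←I5
cycle 17: I4 complete
cycle 18: R5←I4

cycle = 12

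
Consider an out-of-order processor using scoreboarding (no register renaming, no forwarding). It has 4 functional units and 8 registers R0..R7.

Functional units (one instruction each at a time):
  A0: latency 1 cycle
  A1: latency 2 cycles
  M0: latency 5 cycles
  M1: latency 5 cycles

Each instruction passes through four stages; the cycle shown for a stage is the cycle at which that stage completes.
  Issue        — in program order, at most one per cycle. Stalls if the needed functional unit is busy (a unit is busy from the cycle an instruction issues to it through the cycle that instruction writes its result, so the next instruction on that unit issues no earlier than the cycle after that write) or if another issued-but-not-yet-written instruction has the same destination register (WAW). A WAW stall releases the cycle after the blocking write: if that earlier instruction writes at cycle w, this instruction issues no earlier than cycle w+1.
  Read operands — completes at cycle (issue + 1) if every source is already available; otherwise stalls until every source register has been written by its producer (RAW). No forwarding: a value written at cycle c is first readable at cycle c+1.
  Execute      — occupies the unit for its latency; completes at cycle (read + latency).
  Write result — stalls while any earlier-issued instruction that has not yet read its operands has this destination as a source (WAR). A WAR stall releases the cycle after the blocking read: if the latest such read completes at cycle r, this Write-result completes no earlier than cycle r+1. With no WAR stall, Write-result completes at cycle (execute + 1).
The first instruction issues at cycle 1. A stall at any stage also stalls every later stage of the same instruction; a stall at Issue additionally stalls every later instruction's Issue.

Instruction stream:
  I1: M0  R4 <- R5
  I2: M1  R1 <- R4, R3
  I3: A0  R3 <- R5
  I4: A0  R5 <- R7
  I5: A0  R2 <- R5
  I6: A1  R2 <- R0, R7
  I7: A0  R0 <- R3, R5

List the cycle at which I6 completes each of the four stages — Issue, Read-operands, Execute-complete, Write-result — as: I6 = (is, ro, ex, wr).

I6 = (19, 20, 22, 23)

I1: IS=1 RO=2 EX=7 WR=8
I2: IS=2 RO=9 EX=14 WR=15  [RAW R4: wait I1 write@8]
I3: IS=3 RO=4 EX=5 WR=10  [WAR R3: wait I2 read@9]
I4: IS=11 RO=12 EX=13 WR=14  [struct: A0 busy until I3 writes@10]
I5: IS=15 RO=16 EX=17 WR=18  [struct: A0 busy until I4 writes@14]
I6: IS=19 RO=20 EX=22 WR=23  [WAW R2: wait I5 write@18]
I7: IS=20 RO=21 EX=22 WR=23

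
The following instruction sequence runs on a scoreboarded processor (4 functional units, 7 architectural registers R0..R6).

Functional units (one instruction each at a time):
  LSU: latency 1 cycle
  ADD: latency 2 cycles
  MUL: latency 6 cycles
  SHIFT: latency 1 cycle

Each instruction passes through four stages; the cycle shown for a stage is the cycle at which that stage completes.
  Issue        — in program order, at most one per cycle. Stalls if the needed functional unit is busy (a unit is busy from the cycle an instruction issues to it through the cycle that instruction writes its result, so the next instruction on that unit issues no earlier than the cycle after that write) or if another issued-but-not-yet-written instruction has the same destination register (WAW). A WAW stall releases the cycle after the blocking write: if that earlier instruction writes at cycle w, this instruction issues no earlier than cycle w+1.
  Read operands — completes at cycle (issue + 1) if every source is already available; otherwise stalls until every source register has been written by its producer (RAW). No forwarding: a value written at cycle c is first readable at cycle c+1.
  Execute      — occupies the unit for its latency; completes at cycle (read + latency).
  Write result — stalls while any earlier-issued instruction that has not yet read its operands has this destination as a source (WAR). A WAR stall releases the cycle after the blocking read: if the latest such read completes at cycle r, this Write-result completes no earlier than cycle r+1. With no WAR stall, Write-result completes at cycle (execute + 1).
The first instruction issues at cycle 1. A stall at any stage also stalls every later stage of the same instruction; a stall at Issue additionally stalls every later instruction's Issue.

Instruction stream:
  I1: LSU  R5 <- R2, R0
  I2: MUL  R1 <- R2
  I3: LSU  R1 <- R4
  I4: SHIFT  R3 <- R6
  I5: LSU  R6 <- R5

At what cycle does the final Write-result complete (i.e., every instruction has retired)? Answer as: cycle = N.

c1: I1→LSU
c2: I1 RO, I2→MUL
c3: I1 EX, I2 RO
c4: I1 WR R5
c9: I2 EX
c10: I2 WR R1
c11: I3→LSU
c12: I3 RO, I4→SHIFT
c13: I3 EX, I4 RO
c14: I3 WR R1, I4 EX
c15: I4 WR R3, I5→LSU
c16: I5 RO
c17: I5 EX
c18: I5 WR R6

cycle = 18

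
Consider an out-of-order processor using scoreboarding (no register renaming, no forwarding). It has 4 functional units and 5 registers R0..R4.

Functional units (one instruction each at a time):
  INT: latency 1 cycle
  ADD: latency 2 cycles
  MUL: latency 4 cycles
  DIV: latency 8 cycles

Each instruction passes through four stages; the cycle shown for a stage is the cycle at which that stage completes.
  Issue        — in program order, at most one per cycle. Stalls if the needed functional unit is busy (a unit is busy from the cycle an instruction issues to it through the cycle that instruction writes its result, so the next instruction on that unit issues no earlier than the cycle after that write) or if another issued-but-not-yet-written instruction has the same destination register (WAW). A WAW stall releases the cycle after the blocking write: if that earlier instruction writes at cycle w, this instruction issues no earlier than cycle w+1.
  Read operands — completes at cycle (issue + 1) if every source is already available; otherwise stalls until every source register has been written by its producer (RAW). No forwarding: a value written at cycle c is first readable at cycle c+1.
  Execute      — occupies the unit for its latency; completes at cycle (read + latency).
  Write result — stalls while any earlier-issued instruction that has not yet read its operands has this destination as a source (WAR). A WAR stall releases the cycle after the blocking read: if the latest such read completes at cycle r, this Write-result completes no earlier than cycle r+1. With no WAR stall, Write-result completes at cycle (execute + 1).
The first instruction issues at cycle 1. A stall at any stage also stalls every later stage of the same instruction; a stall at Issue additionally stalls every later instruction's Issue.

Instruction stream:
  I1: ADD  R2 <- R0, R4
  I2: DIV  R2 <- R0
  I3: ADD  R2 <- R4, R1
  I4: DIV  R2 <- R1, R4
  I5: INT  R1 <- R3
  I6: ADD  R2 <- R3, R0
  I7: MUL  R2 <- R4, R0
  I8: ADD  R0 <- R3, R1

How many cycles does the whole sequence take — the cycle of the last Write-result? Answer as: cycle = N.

I1 -> (1, 2, 4, 5)
I2 -> (6, 7, 15, 16)  // WAW R2: wait I1 write@5
I3 -> (17, 18, 20, 21)  // WAW R2: wait I2 write@16
I4 -> (22, 23, 31, 32)  // WAW R2: wait I3 write@21
I5 -> (23, 24, 25, 26)
I6 -> (33, 34, 36, 37)  // WAW R2: wait I4 write@32
I7 -> (38, 39, 43, 44)  // WAW R2: wait I6 write@37
I8 -> (39, 40, 42, 43)

cycle = 44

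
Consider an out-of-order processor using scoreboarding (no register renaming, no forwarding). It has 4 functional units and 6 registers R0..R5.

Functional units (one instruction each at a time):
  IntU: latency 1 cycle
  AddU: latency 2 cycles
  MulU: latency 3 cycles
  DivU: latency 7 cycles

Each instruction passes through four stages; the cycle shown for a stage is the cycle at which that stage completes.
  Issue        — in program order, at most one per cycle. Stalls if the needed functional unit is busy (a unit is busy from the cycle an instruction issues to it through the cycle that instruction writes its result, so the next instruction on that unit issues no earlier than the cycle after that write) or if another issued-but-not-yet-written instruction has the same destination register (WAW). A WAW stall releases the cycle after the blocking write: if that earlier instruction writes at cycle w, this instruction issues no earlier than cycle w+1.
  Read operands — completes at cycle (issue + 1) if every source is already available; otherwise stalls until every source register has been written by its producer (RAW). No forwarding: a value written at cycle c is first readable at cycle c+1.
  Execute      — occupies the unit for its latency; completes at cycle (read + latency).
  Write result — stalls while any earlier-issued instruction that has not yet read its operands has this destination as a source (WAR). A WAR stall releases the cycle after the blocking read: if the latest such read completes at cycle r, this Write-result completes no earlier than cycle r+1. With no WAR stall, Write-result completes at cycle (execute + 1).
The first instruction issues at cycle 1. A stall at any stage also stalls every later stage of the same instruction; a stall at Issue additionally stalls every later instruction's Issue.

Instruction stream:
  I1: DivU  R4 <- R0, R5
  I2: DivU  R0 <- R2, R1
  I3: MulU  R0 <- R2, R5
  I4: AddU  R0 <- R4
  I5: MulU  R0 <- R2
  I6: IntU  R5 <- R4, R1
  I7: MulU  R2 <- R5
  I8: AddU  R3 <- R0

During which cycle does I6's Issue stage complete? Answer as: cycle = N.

cycle = 33

[1] I1 dispatched to DivU
[2] I1 operands ready
[9] I1 complete
[10] R4←I1
[11] I2 dispatched to DivU
[12] I2 operands ready
[19] I2 complete
[20] R0←I2
[21] I3 dispatched to MulU
[22] I3 operands ready
[25] I3 complete
[26] R0←I3
[27] I4 dispatched to AddU
[28] I4 operands ready
[30] I4 complete
[31] R0←I4
[32] I5 dispatched to MulU
[33] I5 operands ready; I6 dispatched to IntU
[34] I6 operands ready
[35] I6 complete
[36] I5 complete; R5←I6
[37] R0←I5
[38] I7 dispatched to MulU
[39] I7 operands ready; I8 dispatched to AddU
[40] I8 operands ready
[42] I7 complete; I8 complete
[43] R2←I7; R3←I8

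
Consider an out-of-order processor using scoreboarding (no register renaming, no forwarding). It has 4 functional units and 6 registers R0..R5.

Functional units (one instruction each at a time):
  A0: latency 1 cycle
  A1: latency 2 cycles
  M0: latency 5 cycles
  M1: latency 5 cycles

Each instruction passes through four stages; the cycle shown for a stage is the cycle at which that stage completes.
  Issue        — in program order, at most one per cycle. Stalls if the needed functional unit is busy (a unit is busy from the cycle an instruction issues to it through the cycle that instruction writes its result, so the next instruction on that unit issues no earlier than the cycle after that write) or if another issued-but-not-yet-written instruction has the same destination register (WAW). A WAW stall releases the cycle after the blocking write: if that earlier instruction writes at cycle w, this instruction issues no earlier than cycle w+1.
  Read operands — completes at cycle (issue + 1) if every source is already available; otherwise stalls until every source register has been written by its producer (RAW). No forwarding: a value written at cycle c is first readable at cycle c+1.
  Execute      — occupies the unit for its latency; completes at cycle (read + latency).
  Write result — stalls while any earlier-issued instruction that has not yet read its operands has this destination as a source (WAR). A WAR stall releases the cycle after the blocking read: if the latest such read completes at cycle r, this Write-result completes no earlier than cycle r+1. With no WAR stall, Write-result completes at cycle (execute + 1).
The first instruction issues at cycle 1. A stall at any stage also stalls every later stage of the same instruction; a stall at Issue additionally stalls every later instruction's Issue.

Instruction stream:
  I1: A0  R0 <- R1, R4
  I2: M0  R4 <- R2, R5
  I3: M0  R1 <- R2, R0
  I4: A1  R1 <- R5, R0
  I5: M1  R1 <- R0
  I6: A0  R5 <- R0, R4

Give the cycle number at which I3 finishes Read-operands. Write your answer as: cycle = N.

I1  is:1  ro:2  ex:3  wr:4
I2  is:2  ro:3  ex:8  wr:9
I3  is:10  ro:11  ex:16  wr:17  — struct: M0 busy until I2 writes@9
I4  is:18  ro:19  ex:21  wr:22  — WAW R1: wait I3 write@17
I5  is:23  ro:24  ex:29  wr:30  — WAW R1: wait I4 write@22
I6  is:24  ro:25  ex:26  wr:27

cycle = 11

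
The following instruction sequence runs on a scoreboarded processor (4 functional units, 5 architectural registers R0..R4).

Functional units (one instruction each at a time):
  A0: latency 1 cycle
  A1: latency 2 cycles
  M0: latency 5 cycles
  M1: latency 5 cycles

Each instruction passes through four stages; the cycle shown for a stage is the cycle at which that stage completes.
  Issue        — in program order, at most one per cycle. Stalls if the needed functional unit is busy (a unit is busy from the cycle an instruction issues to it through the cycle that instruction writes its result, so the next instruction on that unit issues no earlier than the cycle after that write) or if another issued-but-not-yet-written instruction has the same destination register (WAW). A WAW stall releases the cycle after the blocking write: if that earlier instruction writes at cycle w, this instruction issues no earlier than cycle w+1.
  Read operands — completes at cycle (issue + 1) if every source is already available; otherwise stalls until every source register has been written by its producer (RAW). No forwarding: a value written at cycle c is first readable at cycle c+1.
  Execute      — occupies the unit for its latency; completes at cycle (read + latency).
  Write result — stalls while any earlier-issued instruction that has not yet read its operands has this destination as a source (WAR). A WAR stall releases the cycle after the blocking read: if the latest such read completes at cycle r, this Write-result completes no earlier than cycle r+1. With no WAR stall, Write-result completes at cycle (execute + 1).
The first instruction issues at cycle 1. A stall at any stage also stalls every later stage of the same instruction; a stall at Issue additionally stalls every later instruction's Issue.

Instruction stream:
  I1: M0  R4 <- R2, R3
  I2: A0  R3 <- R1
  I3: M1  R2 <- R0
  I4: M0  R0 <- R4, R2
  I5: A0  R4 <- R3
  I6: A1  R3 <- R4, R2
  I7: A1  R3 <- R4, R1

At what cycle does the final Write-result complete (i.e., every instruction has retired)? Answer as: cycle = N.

I1 -> (1, 2, 7, 8)
I2 -> (2, 3, 4, 5)
I3 -> (3, 4, 9, 10)
I4 -> (9, 11, 16, 17)  // struct: M0 busy until I1 writes@8, RAW R2: wait I3 write@10
I5 -> (10, 11, 12, 13)
I6 -> (11, 14, 16, 17)  // RAW R4: wait I5 write@13
I7 -> (18, 19, 21, 22)  // struct: A1 busy until I6 writes@17

cycle = 22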